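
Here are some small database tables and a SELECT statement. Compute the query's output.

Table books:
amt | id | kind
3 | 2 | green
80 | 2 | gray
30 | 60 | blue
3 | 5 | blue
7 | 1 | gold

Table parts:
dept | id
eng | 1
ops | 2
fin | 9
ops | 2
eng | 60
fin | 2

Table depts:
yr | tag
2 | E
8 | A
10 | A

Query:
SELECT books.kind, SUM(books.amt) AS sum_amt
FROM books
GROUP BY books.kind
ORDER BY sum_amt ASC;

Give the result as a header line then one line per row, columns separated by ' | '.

After GROUP BY (4 rows):
books.kind | sum_amt
green | 3
gray | 80
blue | 33
gold | 7
After ORDER BY (4 rows):
books.kind | sum_amt
green | 3
gold | 7
blue | 33
gray | 80

== RESULT ==
books.kind | sum_amt
green | 3
gold | 7
blue | 33
gray | 80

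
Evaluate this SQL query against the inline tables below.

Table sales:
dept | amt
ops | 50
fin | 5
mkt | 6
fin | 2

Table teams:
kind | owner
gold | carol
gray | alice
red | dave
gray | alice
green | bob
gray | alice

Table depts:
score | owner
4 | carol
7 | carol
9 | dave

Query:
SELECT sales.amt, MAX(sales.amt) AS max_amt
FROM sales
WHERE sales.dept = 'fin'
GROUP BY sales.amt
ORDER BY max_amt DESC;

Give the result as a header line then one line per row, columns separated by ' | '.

After WHERE (2 rows):
sales.dept | sales.amt
fin | 5
fin | 2
After GROUP BY (2 rows):
sales.amt | max_amt
5 | 5
2 | 2
After ORDER BY (2 rows):
sales.amt | max_amt
5 | 5
2 | 2

== RESULT ==
sales.amt | max_amt
5 | 5
2 | 2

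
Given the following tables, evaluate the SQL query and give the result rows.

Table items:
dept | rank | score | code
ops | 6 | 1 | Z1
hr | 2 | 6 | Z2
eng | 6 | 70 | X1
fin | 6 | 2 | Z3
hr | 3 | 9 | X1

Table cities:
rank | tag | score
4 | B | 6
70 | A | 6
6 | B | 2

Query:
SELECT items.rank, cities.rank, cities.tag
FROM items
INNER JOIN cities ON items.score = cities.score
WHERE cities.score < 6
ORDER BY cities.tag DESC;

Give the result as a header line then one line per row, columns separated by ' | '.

== RESULT ==
items.rank | cities.rank | cities.tag
6 | 6 | B

Derivation:
After JOIN cities (3 rows):
items.dept | items.rank | items.score | items.code | cities.rank | cities.tag | cities.score
hr | 2 | 6 | Z2 | 4 | B | 6
hr | 2 | 6 | Z2 | 70 | A | 6
fin | 6 | 2 | Z3 | 6 | B | 2
After WHERE (1 rows):
items.dept | items.rank | items.score | items.code | cities.rank | cities.tag | cities.score
fin | 6 | 2 | Z3 | 6 | B | 2
After SELECT (1 rows):
items.rank | cities.rank | cities.tag
6 | 6 | B
After ORDER BY (1 rows):
items.rank | cities.rank | cities.tag
6 | 6 | B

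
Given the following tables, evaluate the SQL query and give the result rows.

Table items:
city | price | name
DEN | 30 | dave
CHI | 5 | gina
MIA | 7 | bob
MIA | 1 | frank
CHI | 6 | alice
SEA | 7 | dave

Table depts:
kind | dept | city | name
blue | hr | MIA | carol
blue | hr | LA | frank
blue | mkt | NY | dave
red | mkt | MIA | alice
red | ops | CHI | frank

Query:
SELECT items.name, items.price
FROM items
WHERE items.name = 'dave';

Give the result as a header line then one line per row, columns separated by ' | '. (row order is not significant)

After WHERE (2 rows):
items.city | items.price | items.name
DEN | 30 | dave
SEA | 7 | dave
After SELECT (2 rows):
items.name | items.price
dave | 30
dave | 7

== RESULT ==
items.name | items.price
dave | 30
dave | 7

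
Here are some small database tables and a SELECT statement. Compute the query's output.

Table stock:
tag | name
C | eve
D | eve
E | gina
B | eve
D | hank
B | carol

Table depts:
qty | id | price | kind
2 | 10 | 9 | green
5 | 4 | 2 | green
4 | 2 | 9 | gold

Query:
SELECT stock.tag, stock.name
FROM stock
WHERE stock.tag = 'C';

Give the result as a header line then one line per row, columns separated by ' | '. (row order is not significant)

After WHERE (1 rows):
stock.tag | stock.name
C | eve
After SELECT (1 rows):
stock.tag | stock.name
C | eve

== RESULT ==
stock.tag | stock.name
C | eve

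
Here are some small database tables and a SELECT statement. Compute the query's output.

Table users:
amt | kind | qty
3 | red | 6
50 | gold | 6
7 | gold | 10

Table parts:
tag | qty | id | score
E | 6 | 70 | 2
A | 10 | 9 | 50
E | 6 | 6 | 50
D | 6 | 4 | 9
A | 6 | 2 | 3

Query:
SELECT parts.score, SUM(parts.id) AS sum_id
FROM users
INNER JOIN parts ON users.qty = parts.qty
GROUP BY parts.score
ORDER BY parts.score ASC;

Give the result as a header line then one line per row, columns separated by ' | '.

After JOIN parts (9 rows):
users.amt | users.kind | users.qty | parts.tag | parts.qty | parts.id | parts.score
3 | red | 6 | E | 6 | 70 | 2
3 | red | 6 | E | 6 | 6 | 50
3 | red | 6 | D | 6 | 4 | 9
3 | red | 6 | A | 6 | 2 | 3
50 | gold | 6 | E | 6 | 70 | 2
50 | gold | 6 | E | 6 | 6 | 50
50 | gold | 6 | D | 6 | 4 | 9
50 | gold | 6 | A | 6 | 2 | 3
7 | gold | 10 | A | 10 | 9 | 50
After GROUP BY (4 rows):
parts.score | sum_id
2 | 140
50 | 21
9 | 8
3 | 4
After ORDER BY (4 rows):
parts.score | sum_id
2 | 140
3 | 4
9 | 8
50 | 21

== RESULT ==
parts.score | sum_id
2 | 140
3 | 4
9 | 8
50 | 21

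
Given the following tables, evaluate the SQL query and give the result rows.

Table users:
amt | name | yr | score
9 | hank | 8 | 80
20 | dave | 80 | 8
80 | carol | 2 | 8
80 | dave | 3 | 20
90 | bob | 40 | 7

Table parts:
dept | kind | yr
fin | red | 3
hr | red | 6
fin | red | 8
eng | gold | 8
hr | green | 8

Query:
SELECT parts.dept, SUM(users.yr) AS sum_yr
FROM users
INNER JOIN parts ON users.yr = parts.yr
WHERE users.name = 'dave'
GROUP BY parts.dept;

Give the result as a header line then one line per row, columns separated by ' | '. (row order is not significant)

== RESULT ==
parts.dept | sum_yr
fin | 3

Derivation:
After JOIN parts (4 rows):
users.amt | users.name | users.yr | users.score | parts.dept | parts.kind | parts.yr
9 | hank | 8 | 80 | fin | red | 8
9 | hank | 8 | 80 | eng | gold | 8
9 | hank | 8 | 80 | hr | green | 8
80 | dave | 3 | 20 | fin | red | 3
After WHERE (1 rows):
users.amt | users.name | users.yr | users.score | parts.dept | parts.kind | parts.yr
80 | dave | 3 | 20 | fin | red | 3
After GROUP BY (1 rows):
parts.dept | sum_yr
fin | 3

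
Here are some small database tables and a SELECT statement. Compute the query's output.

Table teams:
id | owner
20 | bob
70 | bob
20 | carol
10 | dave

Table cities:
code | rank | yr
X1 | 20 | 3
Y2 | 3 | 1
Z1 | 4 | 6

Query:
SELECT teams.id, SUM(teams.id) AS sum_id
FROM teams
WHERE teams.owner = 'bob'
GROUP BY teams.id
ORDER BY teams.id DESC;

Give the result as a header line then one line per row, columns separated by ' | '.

After WHERE (2 rows):
teams.id | teams.owner
20 | bob
70 | bob
After GROUP BY (2 rows):
teams.id | sum_id
20 | 20
70 | 70
After ORDER BY (2 rows):
teams.id | sum_id
70 | 70
20 | 20

== RESULT ==
teams.id | sum_id
70 | 70
20 | 20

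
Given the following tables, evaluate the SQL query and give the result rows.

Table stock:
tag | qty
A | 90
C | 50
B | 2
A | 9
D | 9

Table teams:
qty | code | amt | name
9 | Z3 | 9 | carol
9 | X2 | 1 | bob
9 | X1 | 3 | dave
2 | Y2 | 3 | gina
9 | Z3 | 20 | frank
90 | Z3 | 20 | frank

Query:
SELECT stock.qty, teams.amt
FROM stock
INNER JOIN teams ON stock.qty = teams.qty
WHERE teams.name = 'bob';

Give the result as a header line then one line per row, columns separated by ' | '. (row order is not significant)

After JOIN teams (10 rows):
stock.tag | stock.qty | teams.qty | teams.code | teams.amt | teams.name
A | 90 | 90 | Z3 | 20 | frank
B | 2 | 2 | Y2 | 3 | gina
A | 9 | 9 | Z3 | 9 | carol
A | 9 | 9 | X2 | 1 | bob
A | 9 | 9 | X1 | 3 | dave
A | 9 | 9 | Z3 | 20 | frank
D | 9 | 9 | Z3 | 9 | carol
D | 9 | 9 | X2 | 1 | bob
D | 9 | 9 | X1 | 3 | dave
D | 9 | 9 | Z3 | 20 | frank
After WHERE (2 rows):
stock.tag | stock.qty | teams.qty | teams.code | teams.amt | teams.name
A | 9 | 9 | X2 | 1 | bob
D | 9 | 9 | X2 | 1 | bob
After SELECT (2 rows):
stock.qty | teams.amt
9 | 1
9 | 1

== RESULT ==
stock.qty | teams.amt
9 | 1
9 | 1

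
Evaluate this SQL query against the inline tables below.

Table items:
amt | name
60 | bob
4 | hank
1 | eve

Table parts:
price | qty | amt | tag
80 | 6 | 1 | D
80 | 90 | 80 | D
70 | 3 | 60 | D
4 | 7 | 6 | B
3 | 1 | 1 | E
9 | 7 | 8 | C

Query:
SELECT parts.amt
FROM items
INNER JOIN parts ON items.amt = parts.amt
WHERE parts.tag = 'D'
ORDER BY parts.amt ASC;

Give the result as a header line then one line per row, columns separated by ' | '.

== RESULT ==
parts.amt
1
60

Derivation:
After JOIN parts (3 rows):
items.amt | items.name | parts.price | parts.qty | parts.amt | parts.tag
60 | bob | 70 | 3 | 60 | D
1 | eve | 80 | 6 | 1 | D
1 | eve | 3 | 1 | 1 | E
After WHERE (2 rows):
items.amt | items.name | parts.price | parts.qty | parts.amt | parts.tag
60 | bob | 70 | 3 | 60 | D
1 | eve | 80 | 6 | 1 | D
After SELECT (2 rows):
parts.amt
60
1
After ORDER BY (2 rows):
parts.amt
1
60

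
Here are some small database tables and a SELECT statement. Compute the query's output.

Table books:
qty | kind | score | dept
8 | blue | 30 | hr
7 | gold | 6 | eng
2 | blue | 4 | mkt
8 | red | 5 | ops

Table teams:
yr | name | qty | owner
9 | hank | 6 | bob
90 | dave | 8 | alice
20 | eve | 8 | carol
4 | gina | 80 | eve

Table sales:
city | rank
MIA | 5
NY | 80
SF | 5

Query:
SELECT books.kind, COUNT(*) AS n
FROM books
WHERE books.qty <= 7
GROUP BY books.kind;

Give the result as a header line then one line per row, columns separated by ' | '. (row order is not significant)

== RESULT ==
books.kind | n
gold | 1
blue | 1

Derivation:
After WHERE (2 rows):
books.qty | books.kind | books.score | books.dept
7 | gold | 6 | eng
2 | blue | 4 | mkt
After GROUP BY (2 rows):
books.kind | n
gold | 1
blue | 1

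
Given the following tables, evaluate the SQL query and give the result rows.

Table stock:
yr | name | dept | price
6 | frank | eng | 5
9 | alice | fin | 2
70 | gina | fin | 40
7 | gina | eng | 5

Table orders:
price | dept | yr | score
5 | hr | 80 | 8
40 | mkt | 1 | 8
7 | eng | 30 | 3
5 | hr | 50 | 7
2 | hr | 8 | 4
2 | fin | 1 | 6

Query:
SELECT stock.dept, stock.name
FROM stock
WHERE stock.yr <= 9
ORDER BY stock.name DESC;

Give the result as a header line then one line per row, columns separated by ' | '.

After WHERE (3 rows):
stock.yr | stock.name | stock.dept | stock.price
6 | frank | eng | 5
9 | alice | fin | 2
7 | gina | eng | 5
After SELECT (3 rows):
stock.dept | stock.name
eng | frank
fin | alice
eng | gina
After ORDER BY (3 rows):
stock.dept | stock.name
eng | gina
eng | frank
fin | alice

== RESULT ==
stock.dept | stock.name
eng | gina
eng | frank
fin | alice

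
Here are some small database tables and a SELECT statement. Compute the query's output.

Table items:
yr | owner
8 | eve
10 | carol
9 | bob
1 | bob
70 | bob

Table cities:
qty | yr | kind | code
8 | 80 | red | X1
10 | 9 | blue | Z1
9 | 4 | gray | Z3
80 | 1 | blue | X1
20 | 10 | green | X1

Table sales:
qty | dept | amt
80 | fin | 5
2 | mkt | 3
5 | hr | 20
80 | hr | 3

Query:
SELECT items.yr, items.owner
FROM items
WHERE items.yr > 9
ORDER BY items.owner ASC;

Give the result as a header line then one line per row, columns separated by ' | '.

== RESULT ==
items.yr | items.owner
70 | bob
10 | carol

Derivation:
After WHERE (2 rows):
items.yr | items.owner
10 | carol
70 | bob
After SELECT (2 rows):
items.yr | items.owner
10 | carol
70 | bob
After ORDER BY (2 rows):
items.yr | items.owner
70 | bob
10 | carol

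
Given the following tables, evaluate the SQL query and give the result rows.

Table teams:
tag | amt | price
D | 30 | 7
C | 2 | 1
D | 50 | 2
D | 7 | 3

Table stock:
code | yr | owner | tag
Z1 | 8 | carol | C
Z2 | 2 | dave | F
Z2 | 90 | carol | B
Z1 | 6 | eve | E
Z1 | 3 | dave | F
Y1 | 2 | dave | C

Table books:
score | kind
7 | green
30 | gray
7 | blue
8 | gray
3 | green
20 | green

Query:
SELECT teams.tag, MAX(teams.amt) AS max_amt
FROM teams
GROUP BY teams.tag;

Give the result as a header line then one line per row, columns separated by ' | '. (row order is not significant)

== RESULT ==
teams.tag | max_amt
D | 50
C | 2

Derivation:
After GROUP BY (2 rows):
teams.tag | max_amt
D | 50
C | 2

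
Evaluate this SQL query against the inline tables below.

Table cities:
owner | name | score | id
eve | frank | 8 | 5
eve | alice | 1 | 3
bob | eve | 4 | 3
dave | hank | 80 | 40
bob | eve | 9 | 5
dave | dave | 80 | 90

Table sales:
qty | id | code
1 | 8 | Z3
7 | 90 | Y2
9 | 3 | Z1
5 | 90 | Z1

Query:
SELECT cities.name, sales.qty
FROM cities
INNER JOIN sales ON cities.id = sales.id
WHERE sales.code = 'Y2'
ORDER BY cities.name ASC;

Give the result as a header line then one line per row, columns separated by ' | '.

After JOIN sales (4 rows):
cities.owner | cities.name | cities.score | cities.id | sales.qty | sales.id | sales.code
eve | alice | 1 | 3 | 9 | 3 | Z1
bob | eve | 4 | 3 | 9 | 3 | Z1
dave | dave | 80 | 90 | 7 | 90 | Y2
dave | dave | 80 | 90 | 5 | 90 | Z1
After WHERE (1 rows):
cities.owner | cities.name | cities.score | cities.id | sales.qty | sales.id | sales.code
dave | dave | 80 | 90 | 7 | 90 | Y2
After SELECT (1 rows):
cities.name | sales.qty
dave | 7
After ORDER BY (1 rows):
cities.name | sales.qty
dave | 7

== RESULT ==
cities.name | sales.qty
dave | 7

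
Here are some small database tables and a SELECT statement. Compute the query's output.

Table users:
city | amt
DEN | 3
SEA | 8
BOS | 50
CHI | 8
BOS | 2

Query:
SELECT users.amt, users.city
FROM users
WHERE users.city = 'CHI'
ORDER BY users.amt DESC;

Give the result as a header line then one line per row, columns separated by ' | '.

After WHERE (1 rows):
users.city | users.amt
CHI | 8
After SELECT (1 rows):
users.amt | users.city
8 | CHI
After ORDER BY (1 rows):
users.amt | users.city
8 | CHI

== RESULT ==
users.amt | users.city
8 | CHI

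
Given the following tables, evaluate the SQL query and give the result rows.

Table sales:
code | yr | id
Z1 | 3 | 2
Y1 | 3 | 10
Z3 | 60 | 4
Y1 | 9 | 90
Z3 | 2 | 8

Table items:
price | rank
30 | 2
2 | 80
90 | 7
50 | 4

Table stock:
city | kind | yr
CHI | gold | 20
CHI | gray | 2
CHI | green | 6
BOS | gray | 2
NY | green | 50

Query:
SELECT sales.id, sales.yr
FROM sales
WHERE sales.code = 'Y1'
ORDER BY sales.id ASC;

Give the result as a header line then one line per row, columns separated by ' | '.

After WHERE (2 rows):
sales.code | sales.yr | sales.id
Y1 | 3 | 10
Y1 | 9 | 90
After SELECT (2 rows):
sales.id | sales.yr
10 | 3
90 | 9
After ORDER BY (2 rows):
sales.id | sales.yr
10 | 3
90 | 9

== RESULT ==
sales.id | sales.yr
10 | 3
90 | 9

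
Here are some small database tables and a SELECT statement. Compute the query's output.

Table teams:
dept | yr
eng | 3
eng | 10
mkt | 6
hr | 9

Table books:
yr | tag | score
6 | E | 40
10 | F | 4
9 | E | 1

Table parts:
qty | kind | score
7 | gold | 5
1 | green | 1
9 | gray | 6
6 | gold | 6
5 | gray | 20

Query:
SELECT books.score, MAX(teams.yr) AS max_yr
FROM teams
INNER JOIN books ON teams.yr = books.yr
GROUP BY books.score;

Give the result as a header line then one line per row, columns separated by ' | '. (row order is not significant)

After JOIN books (3 rows):
teams.dept | teams.yr | books.yr | books.tag | books.score
eng | 10 | 10 | F | 4
mkt | 6 | 6 | E | 40
hr | 9 | 9 | E | 1
After GROUP BY (3 rows):
books.score | max_yr
4 | 10
40 | 6
1 | 9

== RESULT ==
books.score | max_yr
4 | 10
40 | 6
1 | 9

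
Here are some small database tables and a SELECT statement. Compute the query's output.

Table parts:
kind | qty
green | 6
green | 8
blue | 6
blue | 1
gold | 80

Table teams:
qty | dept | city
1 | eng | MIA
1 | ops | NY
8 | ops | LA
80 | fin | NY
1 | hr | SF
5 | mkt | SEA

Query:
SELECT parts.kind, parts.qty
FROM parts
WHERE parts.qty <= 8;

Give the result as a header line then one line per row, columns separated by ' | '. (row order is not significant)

== RESULT ==
parts.kind | parts.qty
green | 6
green | 8
blue | 6
blue | 1

Derivation:
After WHERE (4 rows):
parts.kind | parts.qty
green | 6
green | 8
blue | 6
blue | 1
After SELECT (4 rows):
parts.kind | parts.qty
green | 6
green | 8
blue | 6
blue | 1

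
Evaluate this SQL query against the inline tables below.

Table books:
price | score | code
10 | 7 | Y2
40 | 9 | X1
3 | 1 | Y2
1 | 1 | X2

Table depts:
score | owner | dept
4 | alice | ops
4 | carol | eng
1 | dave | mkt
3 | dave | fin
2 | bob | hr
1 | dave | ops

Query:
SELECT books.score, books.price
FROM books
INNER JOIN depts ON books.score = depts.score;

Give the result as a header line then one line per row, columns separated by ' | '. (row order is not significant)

After JOIN depts (4 rows):
books.price | books.score | books.code | depts.score | depts.owner | depts.dept
3 | 1 | Y2 | 1 | dave | mkt
3 | 1 | Y2 | 1 | dave | ops
1 | 1 | X2 | 1 | dave | mkt
1 | 1 | X2 | 1 | dave | ops
After SELECT (4 rows):
books.score | books.price
1 | 3
1 | 3
1 | 1
1 | 1

== RESULT ==
books.score | books.price
1 | 3
1 | 3
1 | 1
1 | 1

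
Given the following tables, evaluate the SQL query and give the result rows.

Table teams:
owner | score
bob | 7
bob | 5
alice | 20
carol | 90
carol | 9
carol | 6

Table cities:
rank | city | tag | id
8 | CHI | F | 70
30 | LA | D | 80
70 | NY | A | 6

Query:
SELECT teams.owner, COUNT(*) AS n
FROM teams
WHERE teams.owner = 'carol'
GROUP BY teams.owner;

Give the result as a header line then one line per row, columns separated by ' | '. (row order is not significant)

== RESULT ==
teams.owner | n
carol | 3

Derivation:
After WHERE (3 rows):
teams.owner | teams.score
carol | 90
carol | 9
carol | 6
After GROUP BY (1 rows):
teams.owner | n
carol | 3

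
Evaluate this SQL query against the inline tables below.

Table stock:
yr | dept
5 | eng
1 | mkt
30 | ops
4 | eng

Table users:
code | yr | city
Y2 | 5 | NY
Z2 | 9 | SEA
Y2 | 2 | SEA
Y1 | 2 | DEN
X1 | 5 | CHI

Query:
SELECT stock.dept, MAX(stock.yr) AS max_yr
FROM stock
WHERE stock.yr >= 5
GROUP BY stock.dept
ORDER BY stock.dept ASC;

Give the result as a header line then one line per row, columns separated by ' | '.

After WHERE (2 rows):
stock.yr | stock.dept
5 | eng
30 | ops
After GROUP BY (2 rows):
stock.dept | max_yr
eng | 5
ops | 30
After ORDER BY (2 rows):
stock.dept | max_yr
eng | 5
ops | 30

== RESULT ==
stock.dept | max_yr
eng | 5
ops | 30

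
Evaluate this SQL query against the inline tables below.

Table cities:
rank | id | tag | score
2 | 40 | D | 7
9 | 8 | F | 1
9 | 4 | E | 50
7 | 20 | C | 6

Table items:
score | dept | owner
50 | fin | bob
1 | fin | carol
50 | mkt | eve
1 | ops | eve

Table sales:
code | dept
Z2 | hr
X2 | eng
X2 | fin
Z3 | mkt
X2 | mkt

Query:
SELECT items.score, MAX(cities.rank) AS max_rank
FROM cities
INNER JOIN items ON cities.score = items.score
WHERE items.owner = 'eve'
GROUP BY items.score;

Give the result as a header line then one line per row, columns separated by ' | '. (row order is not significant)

== RESULT ==
items.score | max_rank
1 | 9
50 | 9

Derivation:
After JOIN items (4 rows):
cities.rank | cities.id | cities.tag | cities.score | items.score | items.dept | items.owner
9 | 8 | F | 1 | 1 | fin | carol
9 | 8 | F | 1 | 1 | ops | eve
9 | 4 | E | 50 | 50 | fin | bob
9 | 4 | E | 50 | 50 | mkt | eve
After WHERE (2 rows):
cities.rank | cities.id | cities.tag | cities.score | items.score | items.dept | items.owner
9 | 8 | F | 1 | 1 | ops | eve
9 | 4 | E | 50 | 50 | mkt | eve
After GROUP BY (2 rows):
items.score | max_rank
1 | 9
50 | 9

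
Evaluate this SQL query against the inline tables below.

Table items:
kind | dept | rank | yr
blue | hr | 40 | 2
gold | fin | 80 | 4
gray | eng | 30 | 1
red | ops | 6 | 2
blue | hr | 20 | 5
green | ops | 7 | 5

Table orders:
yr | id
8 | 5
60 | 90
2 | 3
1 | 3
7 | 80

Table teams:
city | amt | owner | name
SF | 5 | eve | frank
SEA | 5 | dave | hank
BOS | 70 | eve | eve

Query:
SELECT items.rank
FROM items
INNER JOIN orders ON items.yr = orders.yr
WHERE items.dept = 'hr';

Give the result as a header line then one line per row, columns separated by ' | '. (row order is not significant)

After JOIN orders (3 rows):
items.kind | items.dept | items.rank | items.yr | orders.yr | orders.id
blue | hr | 40 | 2 | 2 | 3
gray | eng | 30 | 1 | 1 | 3
red | ops | 6 | 2 | 2 | 3
After WHERE (1 rows):
items.kind | items.dept | items.rank | items.yr | orders.yr | orders.id
blue | hr | 40 | 2 | 2 | 3
After SELECT (1 rows):
items.rank
40

== RESULT ==
items.rank
40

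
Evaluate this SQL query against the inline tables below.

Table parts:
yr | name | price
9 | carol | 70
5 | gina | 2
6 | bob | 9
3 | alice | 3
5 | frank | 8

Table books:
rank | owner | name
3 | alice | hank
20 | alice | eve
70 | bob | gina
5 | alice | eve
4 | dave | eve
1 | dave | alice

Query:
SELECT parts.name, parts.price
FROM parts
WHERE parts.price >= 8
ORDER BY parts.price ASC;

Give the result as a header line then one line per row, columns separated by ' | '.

== RESULT ==
parts.name | parts.price
frank | 8
bob | 9
carol | 70

Derivation:
After WHERE (3 rows):
parts.yr | parts.name | parts.price
9 | carol | 70
6 | bob | 9
5 | frank | 8
After SELECT (3 rows):
parts.name | parts.price
carol | 70
bob | 9
frank | 8
After ORDER BY (3 rows):
parts.name | parts.price
frank | 8
bob | 9
carol | 70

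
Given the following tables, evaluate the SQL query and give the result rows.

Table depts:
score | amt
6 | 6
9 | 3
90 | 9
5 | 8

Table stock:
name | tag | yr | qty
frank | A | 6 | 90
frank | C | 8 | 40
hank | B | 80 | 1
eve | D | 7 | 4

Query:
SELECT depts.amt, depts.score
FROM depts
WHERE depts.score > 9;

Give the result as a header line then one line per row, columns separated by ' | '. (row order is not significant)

== RESULT ==
depts.amt | depts.score
9 | 90

Derivation:
After WHERE (1 rows):
depts.score | depts.amt
90 | 9
After SELECT (1 rows):
depts.amt | depts.score
9 | 90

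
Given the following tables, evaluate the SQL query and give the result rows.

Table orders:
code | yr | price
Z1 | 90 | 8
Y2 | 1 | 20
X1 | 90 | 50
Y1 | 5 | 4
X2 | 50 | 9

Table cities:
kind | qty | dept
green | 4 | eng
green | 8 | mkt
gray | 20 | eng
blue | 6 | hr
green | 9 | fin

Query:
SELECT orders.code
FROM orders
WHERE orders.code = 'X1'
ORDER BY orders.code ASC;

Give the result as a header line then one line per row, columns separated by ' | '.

== RESULT ==
orders.code
X1

Derivation:
After WHERE (1 rows):
orders.code | orders.yr | orders.price
X1 | 90 | 50
After SELECT (1 rows):
orders.code
X1
After ORDER BY (1 rows):
orders.code
X1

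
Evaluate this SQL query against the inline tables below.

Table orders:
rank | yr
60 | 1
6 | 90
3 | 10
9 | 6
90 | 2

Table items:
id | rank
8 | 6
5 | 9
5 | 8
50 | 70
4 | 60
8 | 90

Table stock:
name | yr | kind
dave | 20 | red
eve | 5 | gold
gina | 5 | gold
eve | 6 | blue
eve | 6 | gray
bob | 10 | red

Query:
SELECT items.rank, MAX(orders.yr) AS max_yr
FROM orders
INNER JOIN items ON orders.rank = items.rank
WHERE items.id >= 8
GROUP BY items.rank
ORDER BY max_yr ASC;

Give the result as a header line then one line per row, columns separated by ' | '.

== RESULT ==
items.rank | max_yr
90 | 2
6 | 90

Derivation:
After JOIN items (4 rows):
orders.rank | orders.yr | items.id | items.rank
60 | 1 | 4 | 60
6 | 90 | 8 | 6
9 | 6 | 5 | 9
90 | 2 | 8 | 90
After WHERE (2 rows):
orders.rank | orders.yr | items.id | items.rank
6 | 90 | 8 | 6
90 | 2 | 8 | 90
After GROUP BY (2 rows):
items.rank | max_yr
6 | 90
90 | 2
After ORDER BY (2 rows):
items.rank | max_yr
90 | 2
6 | 90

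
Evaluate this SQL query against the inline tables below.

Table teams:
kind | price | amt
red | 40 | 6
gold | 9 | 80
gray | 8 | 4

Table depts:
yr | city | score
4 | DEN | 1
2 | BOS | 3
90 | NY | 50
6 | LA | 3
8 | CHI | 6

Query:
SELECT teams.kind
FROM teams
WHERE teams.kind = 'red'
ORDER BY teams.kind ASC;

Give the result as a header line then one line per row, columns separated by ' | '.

== RESULT ==
teams.kind
red

Derivation:
After WHERE (1 rows):
teams.kind | teams.price | teams.amt
red | 40 | 6
After SELECT (1 rows):
teams.kind
red
After ORDER BY (1 rows):
teams.kind
red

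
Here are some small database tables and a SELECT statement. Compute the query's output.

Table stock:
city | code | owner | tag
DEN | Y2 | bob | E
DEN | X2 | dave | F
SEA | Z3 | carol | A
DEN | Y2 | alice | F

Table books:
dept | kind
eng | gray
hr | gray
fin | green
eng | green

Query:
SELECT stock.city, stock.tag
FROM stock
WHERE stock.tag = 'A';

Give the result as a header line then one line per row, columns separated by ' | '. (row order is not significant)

== RESULT ==
stock.city | stock.tag
SEA | A

Derivation:
After WHERE (1 rows):
stock.city | stock.code | stock.owner | stock.tag
SEA | Z3 | carol | A
After SELECT (1 rows):
stock.city | stock.tag
SEA | A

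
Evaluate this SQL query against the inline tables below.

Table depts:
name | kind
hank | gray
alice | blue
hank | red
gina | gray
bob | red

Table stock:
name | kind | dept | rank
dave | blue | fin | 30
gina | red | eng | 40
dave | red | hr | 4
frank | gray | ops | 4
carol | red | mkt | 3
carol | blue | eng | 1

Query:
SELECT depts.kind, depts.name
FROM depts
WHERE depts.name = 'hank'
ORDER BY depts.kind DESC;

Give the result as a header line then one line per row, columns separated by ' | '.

== RESULT ==
depts.kind | depts.name
red | hank
gray | hank

Derivation:
After WHERE (2 rows):
depts.name | depts.kind
hank | gray
hank | red
After SELECT (2 rows):
depts.kind | depts.name
gray | hank
red | hank
After ORDER BY (2 rows):
depts.kind | depts.name
red | hank
gray | hank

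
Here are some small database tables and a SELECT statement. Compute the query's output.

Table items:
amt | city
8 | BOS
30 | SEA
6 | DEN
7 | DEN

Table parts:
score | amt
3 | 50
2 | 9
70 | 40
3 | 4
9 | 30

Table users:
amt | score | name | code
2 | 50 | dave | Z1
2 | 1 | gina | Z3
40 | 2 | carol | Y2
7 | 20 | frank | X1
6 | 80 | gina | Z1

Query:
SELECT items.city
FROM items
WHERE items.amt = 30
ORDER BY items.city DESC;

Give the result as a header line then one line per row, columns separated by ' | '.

== RESULT ==
items.city
SEA

Derivation:
After WHERE (1 rows):
items.amt | items.city
30 | SEA
After SELECT (1 rows):
items.city
SEA
After ORDER BY (1 rows):
items.city
SEA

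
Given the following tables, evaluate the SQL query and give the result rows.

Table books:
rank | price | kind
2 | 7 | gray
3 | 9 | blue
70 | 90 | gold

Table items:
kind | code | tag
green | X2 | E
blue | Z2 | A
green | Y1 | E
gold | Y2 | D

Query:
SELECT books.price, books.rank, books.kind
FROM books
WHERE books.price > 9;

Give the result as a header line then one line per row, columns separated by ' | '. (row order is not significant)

== RESULT ==
books.price | books.rank | books.kind
90 | 70 | gold

Derivation:
After WHERE (1 rows):
books.rank | books.price | books.kind
70 | 90 | gold
After SELECT (1 rows):
books.price | books.rank | books.kind
90 | 70 | gold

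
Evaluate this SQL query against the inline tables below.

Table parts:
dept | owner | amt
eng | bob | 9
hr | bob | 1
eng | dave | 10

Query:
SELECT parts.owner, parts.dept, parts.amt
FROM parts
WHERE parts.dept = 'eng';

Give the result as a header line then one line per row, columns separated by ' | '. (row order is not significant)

After WHERE (2 rows):
parts.dept | parts.owner | parts.amt
eng | bob | 9
eng | dave | 10
After SELECT (2 rows):
parts.owner | parts.dept | parts.amt
bob | eng | 9
dave | eng | 10

== RESULT ==
parts.owner | parts.dept | parts.amt
bob | eng | 9
dave | eng | 10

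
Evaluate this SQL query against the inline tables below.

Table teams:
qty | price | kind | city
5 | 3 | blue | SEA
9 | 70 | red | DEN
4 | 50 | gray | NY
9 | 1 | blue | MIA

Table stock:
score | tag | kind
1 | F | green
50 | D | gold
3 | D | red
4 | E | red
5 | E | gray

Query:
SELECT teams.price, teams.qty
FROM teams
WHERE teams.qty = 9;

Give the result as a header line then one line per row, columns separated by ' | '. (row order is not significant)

After WHERE (2 rows):
teams.qty | teams.price | teams.kind | teams.city
9 | 70 | red | DEN
9 | 1 | blue | MIA
After SELECT (2 rows):
teams.price | teams.qty
70 | 9
1 | 9

== RESULT ==
teams.price | teams.qty
70 | 9
1 | 9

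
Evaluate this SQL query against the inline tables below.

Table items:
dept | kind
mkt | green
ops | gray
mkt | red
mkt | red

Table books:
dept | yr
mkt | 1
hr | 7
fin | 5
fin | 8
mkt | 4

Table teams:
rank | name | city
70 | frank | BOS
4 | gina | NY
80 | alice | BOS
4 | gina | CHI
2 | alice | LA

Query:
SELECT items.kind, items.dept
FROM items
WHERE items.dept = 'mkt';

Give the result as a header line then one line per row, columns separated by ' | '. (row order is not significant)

After WHERE (3 rows):
items.dept | items.kind
mkt | green
mkt | red
mkt | red
After SELECT (3 rows):
items.kind | items.dept
green | mkt
red | mkt
red | mkt

== RESULT ==
items.kind | items.dept
green | mkt
red | mkt
red | mkt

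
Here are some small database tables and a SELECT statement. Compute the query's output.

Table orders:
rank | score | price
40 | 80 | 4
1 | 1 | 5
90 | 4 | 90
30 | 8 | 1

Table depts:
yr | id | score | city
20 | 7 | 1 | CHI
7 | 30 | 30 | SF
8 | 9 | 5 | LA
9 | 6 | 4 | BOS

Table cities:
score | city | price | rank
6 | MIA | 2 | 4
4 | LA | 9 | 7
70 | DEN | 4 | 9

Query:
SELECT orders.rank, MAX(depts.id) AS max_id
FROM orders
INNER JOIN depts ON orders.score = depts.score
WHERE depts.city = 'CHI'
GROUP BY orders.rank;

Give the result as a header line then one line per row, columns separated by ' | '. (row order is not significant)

== RESULT ==
orders.rank | max_id
1 | 7

Derivation:
After JOIN depts (2 rows):
orders.rank | orders.score | orders.price | depts.yr | depts.id | depts.score | depts.city
1 | 1 | 5 | 20 | 7 | 1 | CHI
90 | 4 | 90 | 9 | 6 | 4 | BOS
After WHERE (1 rows):
orders.rank | orders.score | orders.price | depts.yr | depts.id | depts.score | depts.city
1 | 1 | 5 | 20 | 7 | 1 | CHI
After GROUP BY (1 rows):
orders.rank | max_id
1 | 7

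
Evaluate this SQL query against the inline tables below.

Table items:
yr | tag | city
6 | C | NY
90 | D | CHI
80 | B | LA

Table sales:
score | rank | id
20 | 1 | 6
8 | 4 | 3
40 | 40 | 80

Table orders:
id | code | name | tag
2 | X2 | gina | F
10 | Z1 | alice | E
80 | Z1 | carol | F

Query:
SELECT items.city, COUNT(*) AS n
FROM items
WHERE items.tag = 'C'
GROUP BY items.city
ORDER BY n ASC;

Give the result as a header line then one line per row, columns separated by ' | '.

After WHERE (1 rows):
items.yr | items.tag | items.city
6 | C | NY
After GROUP BY (1 rows):
items.city | n
NY | 1
After ORDER BY (1 rows):
items.city | n
NY | 1

== RESULT ==
items.city | n
NY | 1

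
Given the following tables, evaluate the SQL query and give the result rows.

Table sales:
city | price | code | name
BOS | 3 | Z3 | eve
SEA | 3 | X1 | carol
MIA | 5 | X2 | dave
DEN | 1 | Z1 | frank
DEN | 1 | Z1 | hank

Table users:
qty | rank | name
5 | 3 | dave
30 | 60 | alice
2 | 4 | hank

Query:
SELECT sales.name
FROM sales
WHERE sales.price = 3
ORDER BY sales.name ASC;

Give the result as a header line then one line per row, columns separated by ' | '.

After WHERE (2 rows):
sales.city | sales.price | sales.code | sales.name
BOS | 3 | Z3 | eve
SEA | 3 | X1 | carol
After SELECT (2 rows):
sales.name
eve
carol
After ORDER BY (2 rows):
sales.name
carol
eve

== RESULT ==
sales.name
carol
eve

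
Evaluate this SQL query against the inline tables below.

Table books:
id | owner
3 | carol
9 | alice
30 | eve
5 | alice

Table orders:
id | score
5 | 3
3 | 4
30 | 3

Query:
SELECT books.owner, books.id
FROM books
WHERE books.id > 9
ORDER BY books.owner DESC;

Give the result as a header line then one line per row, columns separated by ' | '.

After WHERE (1 rows):
books.id | books.owner
30 | eve
After SELECT (1 rows):
books.owner | books.id
eve | 30
After ORDER BY (1 rows):
books.owner | books.id
eve | 30

== RESULT ==
books.owner | books.id
eve | 30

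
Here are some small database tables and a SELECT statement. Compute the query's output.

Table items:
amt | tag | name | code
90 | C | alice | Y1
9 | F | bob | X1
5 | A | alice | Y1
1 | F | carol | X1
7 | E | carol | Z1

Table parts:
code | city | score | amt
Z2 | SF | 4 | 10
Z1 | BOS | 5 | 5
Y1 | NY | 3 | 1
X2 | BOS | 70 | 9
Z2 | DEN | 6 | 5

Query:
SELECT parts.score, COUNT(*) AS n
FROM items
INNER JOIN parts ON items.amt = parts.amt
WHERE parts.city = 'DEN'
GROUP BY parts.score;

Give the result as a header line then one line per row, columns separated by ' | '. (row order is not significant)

== RESULT ==
parts.score | n
6 | 1

Derivation:
After JOIN parts (4 rows):
items.amt | items.tag | items.name | items.code | parts.code | parts.city | parts.score | parts.amt
9 | F | bob | X1 | X2 | BOS | 70 | 9
5 | A | alice | Y1 | Z1 | BOS | 5 | 5
5 | A | alice | Y1 | Z2 | DEN | 6 | 5
1 | F | carol | X1 | Y1 | NY | 3 | 1
After WHERE (1 rows):
items.amt | items.tag | items.name | items.code | parts.code | parts.city | parts.score | parts.amt
5 | A | alice | Y1 | Z2 | DEN | 6 | 5
After GROUP BY (1 rows):
parts.score | n
6 | 1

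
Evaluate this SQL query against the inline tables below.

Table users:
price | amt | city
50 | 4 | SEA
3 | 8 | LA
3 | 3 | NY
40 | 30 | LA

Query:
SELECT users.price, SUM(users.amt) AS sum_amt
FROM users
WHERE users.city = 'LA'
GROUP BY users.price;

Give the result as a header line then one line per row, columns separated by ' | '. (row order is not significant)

== RESULT ==
users.price | sum_amt
3 | 8
40 | 30

Derivation:
After WHERE (2 rows):
users.price | users.amt | users.city
3 | 8 | LA
40 | 30 | LA
After GROUP BY (2 rows):
users.price | sum_amt
3 | 8
40 | 30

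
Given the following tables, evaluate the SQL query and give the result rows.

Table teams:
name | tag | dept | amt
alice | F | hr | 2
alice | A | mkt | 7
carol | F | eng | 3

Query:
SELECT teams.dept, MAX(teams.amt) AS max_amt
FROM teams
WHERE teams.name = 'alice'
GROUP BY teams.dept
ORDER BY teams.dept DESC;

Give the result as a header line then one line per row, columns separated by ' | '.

== RESULT ==
teams.dept | max_amt
mkt | 7
hr | 2

Derivation:
After WHERE (2 rows):
teams.name | teams.tag | teams.dept | teams.amt
alice | F | hr | 2
alice | A | mkt | 7
After GROUP BY (2 rows):
teams.dept | max_amt
hr | 2
mkt | 7
After ORDER BY (2 rows):
teams.dept | max_amt
mkt | 7
hr | 2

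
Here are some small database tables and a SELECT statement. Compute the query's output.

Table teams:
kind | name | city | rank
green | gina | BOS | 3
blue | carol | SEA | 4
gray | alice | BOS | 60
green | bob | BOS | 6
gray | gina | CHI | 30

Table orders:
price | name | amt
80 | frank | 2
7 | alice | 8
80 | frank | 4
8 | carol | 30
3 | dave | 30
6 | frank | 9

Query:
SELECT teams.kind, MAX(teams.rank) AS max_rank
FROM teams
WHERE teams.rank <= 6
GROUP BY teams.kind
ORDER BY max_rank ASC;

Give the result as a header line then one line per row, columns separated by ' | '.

== RESULT ==
teams.kind | max_rank
blue | 4
green | 6

Derivation:
After WHERE (3 rows):
teams.kind | teams.name | teams.city | teams.rank
green | gina | BOS | 3
blue | carol | SEA | 4
green | bob | BOS | 6
After GROUP BY (2 rows):
teams.kind | max_rank
green | 6
blue | 4
After ORDER BY (2 rows):
teams.kind | max_rank
blue | 4
green | 6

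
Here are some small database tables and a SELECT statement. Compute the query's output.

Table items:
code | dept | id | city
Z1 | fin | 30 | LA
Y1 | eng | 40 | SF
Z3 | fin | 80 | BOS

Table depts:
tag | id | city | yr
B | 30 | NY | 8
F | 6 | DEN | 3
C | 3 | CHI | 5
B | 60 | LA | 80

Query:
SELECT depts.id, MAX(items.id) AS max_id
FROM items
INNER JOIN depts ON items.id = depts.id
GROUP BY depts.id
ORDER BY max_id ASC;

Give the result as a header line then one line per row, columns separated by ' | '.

== RESULT ==
depts.id | max_id
30 | 30

Derivation:
After JOIN depts (1 rows):
items.code | items.dept | items.id | items.city | depts.tag | depts.id | depts.city | depts.yr
Z1 | fin | 30 | LA | B | 30 | NY | 8
After GROUP BY (1 rows):
depts.id | max_id
30 | 30
After ORDER BY (1 rows):
depts.id | max_id
30 | 30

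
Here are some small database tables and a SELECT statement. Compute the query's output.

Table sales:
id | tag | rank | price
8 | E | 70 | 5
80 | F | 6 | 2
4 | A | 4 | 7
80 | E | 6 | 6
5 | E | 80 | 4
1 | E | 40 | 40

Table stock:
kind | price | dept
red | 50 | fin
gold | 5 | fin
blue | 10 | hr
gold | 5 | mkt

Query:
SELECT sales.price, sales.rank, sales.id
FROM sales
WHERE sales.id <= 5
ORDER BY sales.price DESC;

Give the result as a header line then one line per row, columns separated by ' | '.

After WHERE (3 rows):
sales.id | sales.tag | sales.rank | sales.price
4 | A | 4 | 7
5 | E | 80 | 4
1 | E | 40 | 40
After SELECT (3 rows):
sales.price | sales.rank | sales.id
7 | 4 | 4
4 | 80 | 5
40 | 40 | 1
After ORDER BY (3 rows):
sales.price | sales.rank | sales.id
40 | 40 | 1
7 | 4 | 4
4 | 80 | 5

== RESULT ==
sales.price | sales.rank | sales.id
40 | 40 | 1
7 | 4 | 4
4 | 80 | 5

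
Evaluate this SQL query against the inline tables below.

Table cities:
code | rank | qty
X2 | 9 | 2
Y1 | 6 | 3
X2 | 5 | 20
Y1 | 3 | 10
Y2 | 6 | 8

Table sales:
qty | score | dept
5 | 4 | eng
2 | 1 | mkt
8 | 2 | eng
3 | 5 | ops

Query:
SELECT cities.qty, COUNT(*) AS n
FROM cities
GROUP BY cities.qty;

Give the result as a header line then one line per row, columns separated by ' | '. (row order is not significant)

== RESULT ==
cities.qty | n
2 | 1
3 | 1
20 | 1
10 | 1
8 | 1

Derivation:
After GROUP BY (5 rows):
cities.qty | n
2 | 1
3 | 1
20 | 1
10 | 1
8 | 1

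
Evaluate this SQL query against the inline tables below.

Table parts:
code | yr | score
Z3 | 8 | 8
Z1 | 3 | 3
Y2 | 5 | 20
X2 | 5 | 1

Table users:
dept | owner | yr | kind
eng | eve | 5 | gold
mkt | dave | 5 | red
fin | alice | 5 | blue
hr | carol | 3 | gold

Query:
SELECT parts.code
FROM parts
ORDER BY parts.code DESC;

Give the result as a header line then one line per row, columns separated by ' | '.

== RESULT ==
parts.code
Z3
Z1
Y2
X2

Derivation:
After SELECT (4 rows):
parts.code
Z3
Z1
Y2
X2
After ORDER BY (4 rows):
parts.code
Z3
Z1
Y2
X2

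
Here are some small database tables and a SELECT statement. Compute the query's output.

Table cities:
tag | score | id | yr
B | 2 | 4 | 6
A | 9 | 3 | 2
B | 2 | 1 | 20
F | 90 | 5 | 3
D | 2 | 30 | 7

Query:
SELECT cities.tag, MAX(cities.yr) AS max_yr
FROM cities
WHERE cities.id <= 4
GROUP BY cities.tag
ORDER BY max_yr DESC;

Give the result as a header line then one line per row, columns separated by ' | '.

After WHERE (3 rows):
cities.tag | cities.score | cities.id | cities.yr
B | 2 | 4 | 6
A | 9 | 3 | 2
B | 2 | 1 | 20
After GROUP BY (2 rows):
cities.tag | max_yr
B | 20
A | 2
After ORDER BY (2 rows):
cities.tag | max_yr
B | 20
A | 2

== RESULT ==
cities.tag | max_yr
B | 20
A | 2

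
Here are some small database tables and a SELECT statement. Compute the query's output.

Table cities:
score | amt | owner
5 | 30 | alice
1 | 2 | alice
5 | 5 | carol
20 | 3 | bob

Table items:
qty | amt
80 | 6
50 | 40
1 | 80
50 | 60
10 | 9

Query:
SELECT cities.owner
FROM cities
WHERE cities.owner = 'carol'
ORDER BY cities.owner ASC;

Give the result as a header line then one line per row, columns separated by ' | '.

After WHERE (1 rows):
cities.score | cities.amt | cities.owner
5 | 5 | carol
After SELECT (1 rows):
cities.owner
carol
After ORDER BY (1 rows):
cities.owner
carol

== RESULT ==
cities.owner
carol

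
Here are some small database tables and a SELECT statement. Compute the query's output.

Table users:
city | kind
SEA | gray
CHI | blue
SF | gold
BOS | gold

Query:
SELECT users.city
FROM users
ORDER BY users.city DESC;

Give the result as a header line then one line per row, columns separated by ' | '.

After SELECT (4 rows):
users.city
SEA
CHI
SF
BOS
After ORDER BY (4 rows):
users.city
SF
SEA
CHI
BOS

== RESULT ==
users.city
SF
SEA
CHI
BOS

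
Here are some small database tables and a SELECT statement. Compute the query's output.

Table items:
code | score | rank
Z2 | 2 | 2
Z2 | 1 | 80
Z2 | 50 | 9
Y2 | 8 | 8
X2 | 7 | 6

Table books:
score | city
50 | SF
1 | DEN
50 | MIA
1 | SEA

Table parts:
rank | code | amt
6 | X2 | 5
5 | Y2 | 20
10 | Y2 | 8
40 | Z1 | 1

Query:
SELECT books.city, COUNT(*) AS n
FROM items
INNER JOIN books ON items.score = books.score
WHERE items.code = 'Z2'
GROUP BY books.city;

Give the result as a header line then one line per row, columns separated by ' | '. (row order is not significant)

After JOIN books (4 rows):
items.code | items.score | items.rank | books.score | books.city
Z2 | 1 | 80 | 1 | DEN
Z2 | 1 | 80 | 1 | SEA
Z2 | 50 | 9 | 50 | SF
Z2 | 50 | 9 | 50 | MIA
After WHERE (4 rows):
items.code | items.score | items.rank | books.score | books.city
Z2 | 1 | 80 | 1 | DEN
Z2 | 1 | 80 | 1 | SEA
Z2 | 50 | 9 | 50 | SF
Z2 | 50 | 9 | 50 | MIA
After GROUP BY (4 rows):
books.city | n
DEN | 1
SEA | 1
SF | 1
MIA | 1

== RESULT ==
books.city | n
DEN | 1
SEA | 1
SF | 1
MIA | 1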